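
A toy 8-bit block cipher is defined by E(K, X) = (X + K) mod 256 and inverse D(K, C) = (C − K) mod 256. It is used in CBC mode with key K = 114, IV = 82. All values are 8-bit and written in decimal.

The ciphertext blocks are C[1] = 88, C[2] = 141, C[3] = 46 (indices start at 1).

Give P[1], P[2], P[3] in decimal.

P[1] = 180, P[2] = 67, P[3] = 49

CBC decryption: P_i = D(K, C_i) ⊕ C_{i−1}, with C_{0} = IV.
P[1]: D(K, 88) = 230; 230 ⊕ 82 = 180.
P[2]: D(K, 141) = 27; 27 ⊕ 88 = 67.
P[3]: D(K, 46) = 188; 188 ⊕ 141 = 49.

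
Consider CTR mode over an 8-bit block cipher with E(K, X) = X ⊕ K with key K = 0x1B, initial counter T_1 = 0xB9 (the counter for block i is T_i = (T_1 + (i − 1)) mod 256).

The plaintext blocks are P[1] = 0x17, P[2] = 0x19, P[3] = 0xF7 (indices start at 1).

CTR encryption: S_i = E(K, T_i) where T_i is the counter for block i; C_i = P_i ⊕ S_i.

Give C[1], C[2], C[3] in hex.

C[1] = 0xB5, C[2] = 0xB8, C[3] = 0x57

C[1]: T = 0xB9, S = E(K, T) = 0xA2; 0x17 ⊕ 0xA2 = 0xB5.
C[2]: T = 0xBA, S = E(K, T) = 0xA1; 0x19 ⊕ 0xA1 = 0xB8.
C[3]: T = 0xBB, S = E(K, T) = 0xA0; 0xF7 ⊕ 0xA0 = 0x57.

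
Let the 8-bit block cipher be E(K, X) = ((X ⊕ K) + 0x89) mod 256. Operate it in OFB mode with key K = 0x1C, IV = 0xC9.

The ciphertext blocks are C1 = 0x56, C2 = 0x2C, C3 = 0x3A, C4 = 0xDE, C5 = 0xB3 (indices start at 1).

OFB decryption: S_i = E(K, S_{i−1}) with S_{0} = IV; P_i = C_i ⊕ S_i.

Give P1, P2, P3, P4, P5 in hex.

P1: S = E(K, 0xC9) = 0x5E; 0x56 ⊕ 0x5E = 0x08.
P2: S = E(K, 0x5E) = 0xCB; 0x2C ⊕ 0xCB = 0xE7.
P3: S = E(K, 0xCB) = 0x60; 0x3A ⊕ 0x60 = 0x5A.
P4: S = E(K, 0x60) = 0x05; 0xDE ⊕ 0x05 = 0xDB.
P5: S = E(K, 0x05) = 0xA2; 0xB3 ⊕ 0xA2 = 0x11.

P1 = 0x08, P2 = 0xE7, P3 = 0x5A, P4 = 0xDB, P5 = 0x11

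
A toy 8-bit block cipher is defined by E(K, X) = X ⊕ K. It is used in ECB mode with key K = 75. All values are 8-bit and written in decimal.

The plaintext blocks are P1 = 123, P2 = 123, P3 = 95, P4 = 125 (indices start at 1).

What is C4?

ECB encryption: C_i = E(K, P_i).
C4: E(K, 125) = 54.

C4 = 54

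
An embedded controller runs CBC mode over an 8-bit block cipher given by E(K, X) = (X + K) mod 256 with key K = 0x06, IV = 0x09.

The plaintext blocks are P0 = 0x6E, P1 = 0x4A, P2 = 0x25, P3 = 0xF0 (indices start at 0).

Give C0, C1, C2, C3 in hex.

CBC encryption: C_i = E(K, P_i ⊕ C_{i−1}), with C_{−1} = IV.
C0: P0 ⊕ 0x09 = 0x67; E(K, 0x67) = 0x6D.
C1: P1 ⊕ 0x6D = 0x27; E(K, 0x27) = 0x2D.
C2: P2 ⊕ 0x2D = 0x08; E(K, 0x08) = 0x0E.
C3: P3 ⊕ 0x0E = 0xFE; E(K, 0xFE) = 0x04.

C0 = 0x6D, C1 = 0x2D, C2 = 0x0E, C3 = 0x04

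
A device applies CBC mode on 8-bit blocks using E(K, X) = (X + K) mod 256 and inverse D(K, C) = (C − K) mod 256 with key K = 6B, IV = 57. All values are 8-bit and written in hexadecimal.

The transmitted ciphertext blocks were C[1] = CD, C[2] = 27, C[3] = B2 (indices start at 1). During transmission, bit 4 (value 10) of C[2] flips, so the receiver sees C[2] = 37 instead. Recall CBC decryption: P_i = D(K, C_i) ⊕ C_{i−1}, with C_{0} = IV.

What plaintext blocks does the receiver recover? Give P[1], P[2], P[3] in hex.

P[1] = 35, P[2] = 01, P[3] = 70

Only C[2] changed, to 37. In CBC, a change in C_i garbles P_i and flips the same bit in P_{i+1}. Decrypting the received ciphertext:
P[1]: D(K, CD) = 62; 62 ⊕ 57 = 35.
P[2]: D(K, 37) = CC; CC ⊕ CD = 01.
P[3]: D(K, B2) = 47; 47 ⊕ 37 = 70.
Blocks that differ from the original plaintext: P[2], P[3].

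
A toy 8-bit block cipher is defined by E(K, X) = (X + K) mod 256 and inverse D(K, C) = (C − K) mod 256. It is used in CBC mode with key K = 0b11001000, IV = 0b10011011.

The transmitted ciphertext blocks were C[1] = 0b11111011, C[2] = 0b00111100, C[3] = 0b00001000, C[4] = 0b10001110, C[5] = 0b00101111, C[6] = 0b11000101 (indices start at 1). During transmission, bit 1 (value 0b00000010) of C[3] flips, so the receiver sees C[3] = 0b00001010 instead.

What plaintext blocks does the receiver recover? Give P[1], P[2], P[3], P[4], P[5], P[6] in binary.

P[1] = 0b10101000, P[2] = 0b10001111, P[3] = 0b01111110, P[4] = 0b11001100, P[5] = 0b11101001, P[6] = 0b11010010

CBC decryption: P_i = D(K, C_i) ⊕ C_{i−1}, with C_{0} = IV.
Only C[3] changed, to 0b00001010. In CBC, a change in C_i garbles P_i and flips the same bit in P_{i+1}. Decrypting the received ciphertext:
P[1]: D(K, 0b11111011) = 0b00110011; 0b00110011 ⊕ 0b10011011 = 0b10101000.
P[2]: D(K, 0b00111100) = 0b01110100; 0b01110100 ⊕ 0b11111011 = 0b10001111.
P[3]: D(K, 0b00001010) = 0b01000010; 0b01000010 ⊕ 0b00111100 = 0b01111110.
P[4]: D(K, 0b10001110) = 0b11000110; 0b11000110 ⊕ 0b00001010 = 0b11001100.
P[5]: D(K, 0b00101111) = 0b01100111; 0b01100111 ⊕ 0b10001110 = 0b11101001.
P[6]: D(K, 0b11000101) = 0b11111101; 0b11111101 ⊕ 0b00101111 = 0b11010010.
Blocks that differ from the original plaintext: P[3], P[4].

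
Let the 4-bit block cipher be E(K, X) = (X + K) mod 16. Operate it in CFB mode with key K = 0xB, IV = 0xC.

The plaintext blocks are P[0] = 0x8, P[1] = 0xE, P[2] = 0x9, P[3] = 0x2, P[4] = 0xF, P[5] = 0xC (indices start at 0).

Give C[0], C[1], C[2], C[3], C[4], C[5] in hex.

C[0] = 0xF, C[1] = 0x4, C[2] = 0x6, C[3] = 0x3, C[4] = 0x1, C[5] = 0x0

CFB encryption: C_i = P_i ⊕ E(K, C_{i−1}), with C_{−1} = IV.
C[0]: E(K, 0xC) = 0x7; 0x8 ⊕ 0x7 = 0xF.
C[1]: E(K, 0xF) = 0xA; 0xE ⊕ 0xA = 0x4.
C[2]: E(K, 0x4) = 0xF; 0x9 ⊕ 0xF = 0x6.
C[3]: E(K, 0x6) = 0x1; 0x2 ⊕ 0x1 = 0x3.
C[4]: E(K, 0x3) = 0xE; 0xF ⊕ 0xE = 0x1.
C[5]: E(K, 0x1) = 0xC; 0xC ⊕ 0xC = 0x0.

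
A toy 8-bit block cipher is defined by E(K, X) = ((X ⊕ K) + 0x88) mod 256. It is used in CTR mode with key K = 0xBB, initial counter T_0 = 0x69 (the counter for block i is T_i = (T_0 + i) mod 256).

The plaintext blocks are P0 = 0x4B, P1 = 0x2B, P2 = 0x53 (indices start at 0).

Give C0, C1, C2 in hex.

CTR encryption: S_i = E(K, T_i) where T_i is the counter for block i; C_i = P_i ⊕ S_i.
C0: T = 0x69, S = E(K, T) = 0x5A; 0x4B ⊕ 0x5A = 0x11.
C1: T = 0x6A, S = E(K, T) = 0x59; 0x2B ⊕ 0x59 = 0x72.
C2: T = 0x6B, S = E(K, T) = 0x58; 0x53 ⊕ 0x58 = 0x0B.

C0 = 0x11, C1 = 0x72, C2 = 0x0B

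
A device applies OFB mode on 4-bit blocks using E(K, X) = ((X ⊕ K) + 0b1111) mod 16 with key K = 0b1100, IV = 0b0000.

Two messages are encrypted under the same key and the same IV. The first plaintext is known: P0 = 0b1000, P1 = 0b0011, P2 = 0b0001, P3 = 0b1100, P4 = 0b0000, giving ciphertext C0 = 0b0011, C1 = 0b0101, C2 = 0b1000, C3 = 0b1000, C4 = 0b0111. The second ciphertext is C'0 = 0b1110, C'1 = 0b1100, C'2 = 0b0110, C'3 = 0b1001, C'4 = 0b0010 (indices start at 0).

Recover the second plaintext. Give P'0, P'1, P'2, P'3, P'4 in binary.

P'0 = 0b0101, P'1 = 0b1010, P'2 = 0b1111, P'3 = 0b1101, P'4 = 0b0101

In OFB with a reused IV, both messages share the same keystream S_i, so C_i ⊕ C'_i = P_i ⊕ P'_i and thus P'_i = P_i ⊕ C_i ⊕ C'_i.
P'0: 0b1000 ⊕ 0b0011 ⊕ 0b1110 = 0b0101.
P'1: 0b0011 ⊕ 0b0101 ⊕ 0b1100 = 0b1010.
P'2: 0b0001 ⊕ 0b1000 ⊕ 0b0110 = 0b1111.
P'3: 0b1100 ⊕ 0b1000 ⊕ 0b1001 = 0b1101.
P'4: 0b0000 ⊕ 0b0111 ⊕ 0b0010 = 0b0101.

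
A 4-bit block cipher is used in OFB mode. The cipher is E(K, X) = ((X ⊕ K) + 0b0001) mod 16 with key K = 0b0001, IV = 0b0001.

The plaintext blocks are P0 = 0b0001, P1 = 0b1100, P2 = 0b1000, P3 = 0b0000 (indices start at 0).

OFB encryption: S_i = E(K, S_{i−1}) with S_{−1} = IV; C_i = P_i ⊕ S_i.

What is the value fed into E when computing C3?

C0: S = E(K, 0b0001) = 0b0001; 0b0001 ⊕ 0b0001 = 0b0000.
C1: S = E(K, 0b0001) = 0b0001; 0b1100 ⊕ 0b0001 = 0b1101.
C2: S = E(K, 0b0001) = 0b0001; 0b1000 ⊕ 0b0001 = 0b1001.
C3: S = E(K, 0b0001) = 0b0001; 0b0000 ⊕ 0b0001 = 0b0001.
So the input to E for block 3 is 0b0001.

0b0001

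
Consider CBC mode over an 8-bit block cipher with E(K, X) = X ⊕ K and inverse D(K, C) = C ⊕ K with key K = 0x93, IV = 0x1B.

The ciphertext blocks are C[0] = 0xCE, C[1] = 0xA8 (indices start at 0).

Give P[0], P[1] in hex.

CBC decryption: P_i = D(K, C_i) ⊕ C_{i−1}, with C_{−1} = IV.
P[0]: D(K, 0xCE) = 0x5D; 0x5D ⊕ 0x1B = 0x46.
P[1]: D(K, 0xA8) = 0x3B; 0x3B ⊕ 0xCE = 0xF5.

P[0] = 0x46, P[1] = 0xF5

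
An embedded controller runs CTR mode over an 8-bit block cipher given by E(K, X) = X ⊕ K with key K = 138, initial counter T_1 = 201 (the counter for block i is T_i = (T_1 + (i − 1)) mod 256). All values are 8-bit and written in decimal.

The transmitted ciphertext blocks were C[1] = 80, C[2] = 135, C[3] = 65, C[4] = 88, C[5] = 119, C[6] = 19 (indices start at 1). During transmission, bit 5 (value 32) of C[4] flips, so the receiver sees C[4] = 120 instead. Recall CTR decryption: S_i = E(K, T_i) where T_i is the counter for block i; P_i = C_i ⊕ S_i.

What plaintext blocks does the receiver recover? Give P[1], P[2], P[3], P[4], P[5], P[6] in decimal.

Only C[4] changed, to 120. In CTR, a change in C_i flips the same bit in P_i only; the keystream is unaffected. Decrypting the received ciphertext:
P[1]: T = 201, S = E(K, T) = 67; 80 ⊕ 67 = 19.
P[2]: T = 202, S = E(K, T) = 64; 135 ⊕ 64 = 199.
P[3]: T = 203, S = E(K, T) = 65; 65 ⊕ 65 = 0.
P[4]: T = 204, S = E(K, T) = 70; 120 ⊕ 70 = 62.
P[5]: T = 205, S = E(K, T) = 71; 119 ⊕ 71 = 48.
P[6]: T = 206, S = E(K, T) = 68; 19 ⊕ 68 = 87.
Blocks that differ from the original plaintext: P[4].

P[1] = 19, P[2] = 199, P[3] = 0, P[4] = 62, P[5] = 48, P[6] = 87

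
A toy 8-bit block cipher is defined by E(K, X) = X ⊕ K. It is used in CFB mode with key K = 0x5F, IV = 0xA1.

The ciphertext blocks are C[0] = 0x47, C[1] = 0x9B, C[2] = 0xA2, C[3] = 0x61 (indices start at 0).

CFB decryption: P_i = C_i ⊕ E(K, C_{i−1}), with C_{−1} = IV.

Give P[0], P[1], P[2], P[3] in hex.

P[0] = 0xB9, P[1] = 0x83, P[2] = 0x66, P[3] = 0x9C

P[0]: E(K, 0xA1) = 0xFE; 0x47 ⊕ 0xFE = 0xB9.
P[1]: E(K, 0x47) = 0x18; 0x9B ⊕ 0x18 = 0x83.
P[2]: E(K, 0x9B) = 0xC4; 0xA2 ⊕ 0xC4 = 0x66.
P[3]: E(K, 0xA2) = 0xFD; 0x61 ⊕ 0xFD = 0x9C.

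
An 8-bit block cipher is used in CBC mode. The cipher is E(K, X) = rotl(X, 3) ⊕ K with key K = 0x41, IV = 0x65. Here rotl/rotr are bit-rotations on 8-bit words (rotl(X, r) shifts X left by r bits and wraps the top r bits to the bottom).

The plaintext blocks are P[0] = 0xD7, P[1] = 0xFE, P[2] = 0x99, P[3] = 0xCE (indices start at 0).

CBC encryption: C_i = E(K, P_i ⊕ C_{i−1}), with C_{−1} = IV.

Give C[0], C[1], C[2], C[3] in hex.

C[0]: P[0] ⊕ 0x65 = 0xB2; E(K, 0xB2) = 0xD4.
C[1]: P[1] ⊕ 0xD4 = 0x2A; E(K, 0x2A) = 0x10.
C[2]: P[2] ⊕ 0x10 = 0x89; E(K, 0x89) = 0x0D.
C[3]: P[3] ⊕ 0x0D = 0xC3; E(K, 0xC3) = 0x5F.

C[0] = 0xD4, C[1] = 0x10, C[2] = 0x0D, C[3] = 0x5F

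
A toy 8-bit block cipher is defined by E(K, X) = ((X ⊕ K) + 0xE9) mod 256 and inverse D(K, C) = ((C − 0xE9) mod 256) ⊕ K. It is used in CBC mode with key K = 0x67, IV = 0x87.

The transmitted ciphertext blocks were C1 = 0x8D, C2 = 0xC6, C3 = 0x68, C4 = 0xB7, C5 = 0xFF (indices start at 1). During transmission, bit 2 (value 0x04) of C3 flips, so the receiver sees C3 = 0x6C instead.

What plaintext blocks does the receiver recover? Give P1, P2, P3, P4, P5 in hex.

CBC decryption: P_i = D(K, C_i) ⊕ C_{i−1}, with C_{0} = IV.
Only C3 changed, to 0x6C. In CBC, a change in C_i garbles P_i and flips the same bit in P_{i+1}. Decrypting the received ciphertext:
P1: D(K, 0x8D) = 0xC3; 0xC3 ⊕ 0x87 = 0x44.
P2: D(K, 0xC6) = 0xBA; 0xBA ⊕ 0x8D = 0x37.
P3: D(K, 0x6C) = 0xE4; 0xE4 ⊕ 0xC6 = 0x22.
P4: D(K, 0xB7) = 0xA9; 0xA9 ⊕ 0x6C = 0xC5.
P5: D(K, 0xFF) = 0x71; 0x71 ⊕ 0xB7 = 0xC6.
Blocks that differ from the original plaintext: P3, P4.

P1 = 0x44, P2 = 0x37, P3 = 0x22, P4 = 0xC5, P5 = 0xC6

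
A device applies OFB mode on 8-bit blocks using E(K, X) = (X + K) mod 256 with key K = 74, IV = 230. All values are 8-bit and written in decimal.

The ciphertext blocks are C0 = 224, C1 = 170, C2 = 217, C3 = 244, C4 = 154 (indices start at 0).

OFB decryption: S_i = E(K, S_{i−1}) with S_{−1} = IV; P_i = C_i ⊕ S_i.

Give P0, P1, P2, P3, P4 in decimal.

P0 = 208, P1 = 208, P2 = 29, P3 = 250, P4 = 194

P0: S = E(K, 230) = 48; 224 ⊕ 48 = 208.
P1: S = E(K, 48) = 122; 170 ⊕ 122 = 208.
P2: S = E(K, 122) = 196; 217 ⊕ 196 = 29.
P3: S = E(K, 196) = 14; 244 ⊕ 14 = 250.
P4: S = E(K, 14) = 88; 154 ⊕ 88 = 194.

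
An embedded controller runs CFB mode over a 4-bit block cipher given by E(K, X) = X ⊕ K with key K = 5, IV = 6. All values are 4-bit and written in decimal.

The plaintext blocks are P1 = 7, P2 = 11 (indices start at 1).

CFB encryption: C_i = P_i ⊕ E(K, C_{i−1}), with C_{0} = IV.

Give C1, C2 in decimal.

C1 = 4, C2 = 10

C1: E(K, 6) = 3; 7 ⊕ 3 = 4.
C2: E(K, 4) = 1; 11 ⊕ 1 = 10.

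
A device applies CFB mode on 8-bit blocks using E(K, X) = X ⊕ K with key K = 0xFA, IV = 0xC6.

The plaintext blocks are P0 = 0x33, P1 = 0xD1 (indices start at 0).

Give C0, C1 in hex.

C0 = 0x0F, C1 = 0x24

CFB encryption: C_i = P_i ⊕ E(K, C_{i−1}), with C_{−1} = IV.
C0: E(K, 0xC6) = 0x3C; 0x33 ⊕ 0x3C = 0x0F.
C1: E(K, 0x0F) = 0xF5; 0xD1 ⊕ 0xF5 = 0x24.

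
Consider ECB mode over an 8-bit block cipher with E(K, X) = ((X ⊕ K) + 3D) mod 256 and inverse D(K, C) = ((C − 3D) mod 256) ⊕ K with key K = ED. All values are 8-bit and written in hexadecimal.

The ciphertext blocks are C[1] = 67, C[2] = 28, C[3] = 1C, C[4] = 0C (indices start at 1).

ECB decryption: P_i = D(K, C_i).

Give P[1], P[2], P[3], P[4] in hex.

P[1] = C7, P[2] = 06, P[3] = 32, P[4] = 22

P[1]: D(K, 67) = C7.
P[2]: D(K, 28) = 06.
P[3]: D(K, 1C) = 32.
P[4]: D(K, 0C) = 22.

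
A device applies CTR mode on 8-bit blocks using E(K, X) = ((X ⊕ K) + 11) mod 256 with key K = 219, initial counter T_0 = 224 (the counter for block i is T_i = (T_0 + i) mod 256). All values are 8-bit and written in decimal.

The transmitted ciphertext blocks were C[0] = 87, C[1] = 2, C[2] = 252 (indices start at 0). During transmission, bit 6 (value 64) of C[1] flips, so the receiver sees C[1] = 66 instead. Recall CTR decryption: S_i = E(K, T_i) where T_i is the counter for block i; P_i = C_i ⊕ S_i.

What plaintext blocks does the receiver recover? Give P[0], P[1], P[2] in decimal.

P[0] = 17, P[1] = 7, P[2] = 184

Only C[1] changed, to 66. In CTR, a change in C_i flips the same bit in P_i only; the keystream is unaffected. Decrypting the received ciphertext:
P[0]: T = 224, S = E(K, T) = 70; 87 ⊕ 70 = 17.
P[1]: T = 225, S = E(K, T) = 69; 66 ⊕ 69 = 7.
P[2]: T = 226, S = E(K, T) = 68; 252 ⊕ 68 = 184.
Blocks that differ from the original plaintext: P[1].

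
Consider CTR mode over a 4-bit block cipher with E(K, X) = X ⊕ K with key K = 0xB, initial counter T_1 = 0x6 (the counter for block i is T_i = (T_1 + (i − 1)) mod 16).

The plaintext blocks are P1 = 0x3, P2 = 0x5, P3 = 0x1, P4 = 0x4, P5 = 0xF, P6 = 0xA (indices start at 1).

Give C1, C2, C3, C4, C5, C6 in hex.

C1 = 0xE, C2 = 0x9, C3 = 0x2, C4 = 0x6, C5 = 0xE, C6 = 0xA

CTR encryption: S_i = E(K, T_i) where T_i is the counter for block i; C_i = P_i ⊕ S_i.
C1: T = 0x6, S = E(K, T) = 0xD; 0x3 ⊕ 0xD = 0xE.
C2: T = 0x7, S = E(K, T) = 0xC; 0x5 ⊕ 0xC = 0x9.
C3: T = 0x8, S = E(K, T) = 0x3; 0x1 ⊕ 0x3 = 0x2.
C4: T = 0x9, S = E(K, T) = 0x2; 0x4 ⊕ 0x2 = 0x6.
C5: T = 0xA, S = E(K, T) = 0x1; 0xF ⊕ 0x1 = 0xE.
C6: T = 0xB, S = E(K, T) = 0x0; 0xA ⊕ 0x0 = 0xA.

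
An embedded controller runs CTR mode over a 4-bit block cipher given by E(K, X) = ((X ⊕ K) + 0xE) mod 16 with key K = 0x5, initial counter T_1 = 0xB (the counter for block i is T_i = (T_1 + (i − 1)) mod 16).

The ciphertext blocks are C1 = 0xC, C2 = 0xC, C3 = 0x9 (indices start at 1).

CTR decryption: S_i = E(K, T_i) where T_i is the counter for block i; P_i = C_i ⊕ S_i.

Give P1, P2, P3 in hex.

P1 = 0x0, P2 = 0xB, P3 = 0xF

P1: T = 0xB, S = E(K, T) = 0xC; 0xC ⊕ 0xC = 0x0.
P2: T = 0xC, S = E(K, T) = 0x7; 0xC ⊕ 0x7 = 0xB.
P3: T = 0xD, S = E(K, T) = 0x6; 0x9 ⊕ 0x6 = 0xF.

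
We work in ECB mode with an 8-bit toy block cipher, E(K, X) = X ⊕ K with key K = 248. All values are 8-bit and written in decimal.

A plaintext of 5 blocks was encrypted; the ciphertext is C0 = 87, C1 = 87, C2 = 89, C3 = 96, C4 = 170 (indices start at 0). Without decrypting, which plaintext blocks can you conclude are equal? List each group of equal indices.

P0 = P1

ECB encrypts each block independently with the same key, so equal ciphertext blocks imply equal plaintext blocks.
C0 = C1 = 87, so P0 = P1.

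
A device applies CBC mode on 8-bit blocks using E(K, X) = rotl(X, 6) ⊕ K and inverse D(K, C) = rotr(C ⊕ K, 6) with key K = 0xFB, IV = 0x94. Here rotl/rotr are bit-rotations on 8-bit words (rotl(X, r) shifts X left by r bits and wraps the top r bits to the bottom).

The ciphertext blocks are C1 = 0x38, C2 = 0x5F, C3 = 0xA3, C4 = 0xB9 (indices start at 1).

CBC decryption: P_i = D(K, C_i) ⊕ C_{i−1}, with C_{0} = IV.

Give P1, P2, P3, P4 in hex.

P1: D(K, 0x38) = 0x0F; 0x0F ⊕ 0x94 = 0x9B.
P2: D(K, 0x5F) = 0x92; 0x92 ⊕ 0x38 = 0xAA.
P3: D(K, 0xA3) = 0x61; 0x61 ⊕ 0x5F = 0x3E.
P4: D(K, 0xB9) = 0x09; 0x09 ⊕ 0xA3 = 0xAA.

P1 = 0x9B, P2 = 0xAA, P3 = 0x3E, P4 = 0xAA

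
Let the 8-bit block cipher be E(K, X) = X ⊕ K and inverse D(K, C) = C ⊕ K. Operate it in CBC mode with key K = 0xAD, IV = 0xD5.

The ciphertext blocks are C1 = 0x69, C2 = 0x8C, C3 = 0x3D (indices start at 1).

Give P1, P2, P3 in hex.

P1 = 0x11, P2 = 0x48, P3 = 0x1C

CBC decryption: P_i = D(K, C_i) ⊕ C_{i−1}, with C_{0} = IV.
P1: D(K, 0x69) = 0xC4; 0xC4 ⊕ 0xD5 = 0x11.
P2: D(K, 0x8C) = 0x21; 0x21 ⊕ 0x69 = 0x48.
P3: D(K, 0x3D) = 0x90; 0x90 ⊕ 0x8C = 0x1C.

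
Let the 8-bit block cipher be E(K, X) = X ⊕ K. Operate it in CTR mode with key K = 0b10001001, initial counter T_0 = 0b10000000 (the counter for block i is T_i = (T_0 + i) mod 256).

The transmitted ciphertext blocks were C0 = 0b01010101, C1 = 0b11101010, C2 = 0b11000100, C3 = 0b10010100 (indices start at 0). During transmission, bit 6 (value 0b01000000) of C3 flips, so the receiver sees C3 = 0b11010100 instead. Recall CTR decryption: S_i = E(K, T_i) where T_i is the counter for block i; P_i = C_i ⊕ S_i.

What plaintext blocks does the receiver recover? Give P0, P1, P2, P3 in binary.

Only C3 changed, to 0b11010100. In CTR, a change in C_i flips the same bit in P_i only; the keystream is unaffected. Decrypting the received ciphertext:
P0: T = 0b10000000, S = E(K, T) = 0b00001001; 0b01010101 ⊕ 0b00001001 = 0b01011100.
P1: T = 0b10000001, S = E(K, T) = 0b00001000; 0b11101010 ⊕ 0b00001000 = 0b11100010.
P2: T = 0b10000010, S = E(K, T) = 0b00001011; 0b11000100 ⊕ 0b00001011 = 0b11001111.
P3: T = 0b10000011, S = E(K, T) = 0b00001010; 0b11010100 ⊕ 0b00001010 = 0b11011110.
Blocks that differ from the original plaintext: P3.

P0 = 0b01011100, P1 = 0b11100010, P2 = 0b11001111, P3 = 0b11011110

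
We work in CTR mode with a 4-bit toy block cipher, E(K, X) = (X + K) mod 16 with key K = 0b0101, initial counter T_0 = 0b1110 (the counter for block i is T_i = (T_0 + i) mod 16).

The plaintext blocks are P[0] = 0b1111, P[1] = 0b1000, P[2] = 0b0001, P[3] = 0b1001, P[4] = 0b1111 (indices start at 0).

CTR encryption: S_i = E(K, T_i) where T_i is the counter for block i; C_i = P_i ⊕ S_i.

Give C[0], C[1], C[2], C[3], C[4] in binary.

C[0] = 0b1100, C[1] = 0b1100, C[2] = 0b0100, C[3] = 0b1111, C[4] = 0b1000

C[0]: T = 0b1110, S = E(K, T) = 0b0011; 0b1111 ⊕ 0b0011 = 0b1100.
C[1]: T = 0b1111, S = E(K, T) = 0b0100; 0b1000 ⊕ 0b0100 = 0b1100.
C[2]: T = 0b0000, S = E(K, T) = 0b0101; 0b0001 ⊕ 0b0101 = 0b0100.
C[3]: T = 0b0001, S = E(K, T) = 0b0110; 0b1001 ⊕ 0b0110 = 0b1111.
C[4]: T = 0b0010, S = E(K, T) = 0b0111; 0b1111 ⊕ 0b0111 = 0b1000.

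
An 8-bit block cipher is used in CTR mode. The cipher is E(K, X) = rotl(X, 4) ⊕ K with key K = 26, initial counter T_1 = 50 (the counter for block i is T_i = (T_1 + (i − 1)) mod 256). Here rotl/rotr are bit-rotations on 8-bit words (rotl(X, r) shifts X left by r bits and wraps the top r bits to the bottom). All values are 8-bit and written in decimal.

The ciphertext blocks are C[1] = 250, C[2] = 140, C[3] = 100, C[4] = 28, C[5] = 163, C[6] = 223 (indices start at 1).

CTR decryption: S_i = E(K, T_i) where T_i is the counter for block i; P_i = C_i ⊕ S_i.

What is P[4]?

P[4] = 85

P[4]: T = 53, S = E(K, T) = 73; 28 ⊕ 73 = 85.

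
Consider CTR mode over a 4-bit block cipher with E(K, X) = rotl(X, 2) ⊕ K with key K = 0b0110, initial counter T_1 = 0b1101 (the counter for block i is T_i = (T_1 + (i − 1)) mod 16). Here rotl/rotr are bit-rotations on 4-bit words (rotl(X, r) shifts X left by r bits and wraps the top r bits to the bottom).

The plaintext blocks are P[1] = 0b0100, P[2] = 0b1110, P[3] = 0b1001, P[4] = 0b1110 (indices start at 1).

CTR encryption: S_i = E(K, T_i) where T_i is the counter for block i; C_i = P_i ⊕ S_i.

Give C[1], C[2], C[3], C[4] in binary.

C[1] = 0b0101, C[2] = 0b0011, C[3] = 0b0000, C[4] = 0b1000

C[1]: T = 0b1101, S = E(K, T) = 0b0001; 0b0100 ⊕ 0b0001 = 0b0101.
C[2]: T = 0b1110, S = E(K, T) = 0b1101; 0b1110 ⊕ 0b1101 = 0b0011.
C[3]: T = 0b1111, S = E(K, T) = 0b1001; 0b1001 ⊕ 0b1001 = 0b0000.
C[4]: T = 0b0000, S = E(K, T) = 0b0110; 0b1110 ⊕ 0b0110 = 0b1000.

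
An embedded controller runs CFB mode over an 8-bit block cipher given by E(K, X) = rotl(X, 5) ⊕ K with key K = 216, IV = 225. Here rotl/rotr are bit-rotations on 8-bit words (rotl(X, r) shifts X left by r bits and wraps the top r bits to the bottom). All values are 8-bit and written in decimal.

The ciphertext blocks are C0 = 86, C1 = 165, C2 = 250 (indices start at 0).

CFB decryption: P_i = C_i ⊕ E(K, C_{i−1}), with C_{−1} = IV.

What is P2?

P2: E(K, 165) = 108; 250 ⊕ 108 = 150.

P2 = 150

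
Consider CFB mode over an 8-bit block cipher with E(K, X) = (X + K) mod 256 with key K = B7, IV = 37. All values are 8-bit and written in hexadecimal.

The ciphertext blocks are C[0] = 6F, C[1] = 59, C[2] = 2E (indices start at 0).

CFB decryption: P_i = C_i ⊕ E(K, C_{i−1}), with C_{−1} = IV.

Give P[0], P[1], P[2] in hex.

P[0]: E(K, 37) = EE; 6F ⊕ EE = 81.
P[1]: E(K, 6F) = 26; 59 ⊕ 26 = 7F.
P[2]: E(K, 59) = 10; 2E ⊕ 10 = 3E.

P[0] = 81, P[1] = 7F, P[2] = 3E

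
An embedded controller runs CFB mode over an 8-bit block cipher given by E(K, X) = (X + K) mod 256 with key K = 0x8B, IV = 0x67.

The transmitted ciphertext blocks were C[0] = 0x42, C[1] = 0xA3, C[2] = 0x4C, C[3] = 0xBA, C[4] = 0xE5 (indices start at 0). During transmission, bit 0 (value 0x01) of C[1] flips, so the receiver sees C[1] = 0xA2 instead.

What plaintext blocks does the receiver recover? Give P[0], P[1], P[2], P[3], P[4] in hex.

CFB decryption: P_i = C_i ⊕ E(K, C_{i−1}), with C_{−1} = IV.
Only C[1] changed, to 0xA2. In CFB, a change in C_i flips the same bit in P_i and garbles P_{i+1}. Decrypting the received ciphertext:
P[0]: E(K, 0x67) = 0xF2; 0x42 ⊕ 0xF2 = 0xB0.
P[1]: E(K, 0x42) = 0xCD; 0xA2 ⊕ 0xCD = 0x6F.
P[2]: E(K, 0xA2) = 0x2D; 0x4C ⊕ 0x2D = 0x61.
P[3]: E(K, 0x4C) = 0xD7; 0xBA ⊕ 0xD7 = 0x6D.
P[4]: E(K, 0xBA) = 0x45; 0xE5 ⊕ 0x45 = 0xA0.
Blocks that differ from the original plaintext: P[1], P[2].

P[0] = 0xB0, P[1] = 0x6F, P[2] = 0x61, P[3] = 0x6D, P[4] = 0xA0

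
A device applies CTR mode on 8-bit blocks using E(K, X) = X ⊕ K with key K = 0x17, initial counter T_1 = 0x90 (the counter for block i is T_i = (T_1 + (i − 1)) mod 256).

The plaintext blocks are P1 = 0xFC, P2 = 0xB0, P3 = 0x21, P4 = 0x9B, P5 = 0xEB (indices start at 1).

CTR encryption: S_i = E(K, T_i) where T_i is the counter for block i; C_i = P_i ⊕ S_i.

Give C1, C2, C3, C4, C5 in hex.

C1 = 0x7B, C2 = 0x36, C3 = 0xA4, C4 = 0x1F, C5 = 0x68

C1: T = 0x90, S = E(K, T) = 0x87; 0xFC ⊕ 0x87 = 0x7B.
C2: T = 0x91, S = E(K, T) = 0x86; 0xB0 ⊕ 0x86 = 0x36.
C3: T = 0x92, S = E(K, T) = 0x85; 0x21 ⊕ 0x85 = 0xA4.
C4: T = 0x93, S = E(K, T) = 0x84; 0x9B ⊕ 0x84 = 0x1F.
C5: T = 0x94, S = E(K, T) = 0x83; 0xEB ⊕ 0x83 = 0x68.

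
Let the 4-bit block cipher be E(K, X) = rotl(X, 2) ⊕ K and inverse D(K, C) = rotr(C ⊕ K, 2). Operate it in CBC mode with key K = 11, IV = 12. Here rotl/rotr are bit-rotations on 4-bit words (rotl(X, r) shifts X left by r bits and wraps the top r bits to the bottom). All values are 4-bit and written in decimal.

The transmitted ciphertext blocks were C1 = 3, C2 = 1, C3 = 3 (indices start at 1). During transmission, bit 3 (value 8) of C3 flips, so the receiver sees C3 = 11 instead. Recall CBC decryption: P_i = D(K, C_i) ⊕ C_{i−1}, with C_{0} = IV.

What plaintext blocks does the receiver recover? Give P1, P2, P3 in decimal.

Only C3 changed, to 11. In CBC, a change in C_i garbles P_i and flips the same bit in P_{i+1}. Decrypting the received ciphertext:
P1: D(K, 3) = 2; 2 ⊕ 12 = 14.
P2: D(K, 1) = 10; 10 ⊕ 3 = 9.
P3: D(K, 11) = 0; 0 ⊕ 1 = 1.
Blocks that differ from the original plaintext: P3.

P1 = 14, P2 = 9, P3 = 1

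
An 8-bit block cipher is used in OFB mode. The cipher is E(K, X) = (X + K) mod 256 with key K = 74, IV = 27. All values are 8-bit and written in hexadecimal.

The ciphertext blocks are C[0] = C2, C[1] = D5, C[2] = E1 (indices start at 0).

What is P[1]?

OFB decryption: S_i = E(K, S_{i−1}) with S_{−1} = IV; P_i = C_i ⊕ S_i.
P[0]: S = E(K, 27) = 9B; C2 ⊕ 9B = 59.
P[1]: S = E(K, 9B) = 0F; D5 ⊕ 0F = DA.

P[1] = DA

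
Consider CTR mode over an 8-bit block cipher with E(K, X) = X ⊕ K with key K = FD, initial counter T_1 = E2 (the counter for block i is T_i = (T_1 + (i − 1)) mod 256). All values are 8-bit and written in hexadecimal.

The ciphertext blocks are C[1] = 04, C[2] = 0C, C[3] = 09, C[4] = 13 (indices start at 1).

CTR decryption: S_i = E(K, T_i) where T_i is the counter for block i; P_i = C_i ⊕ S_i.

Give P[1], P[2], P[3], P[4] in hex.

P[1]: T = E2, S = E(K, T) = 1F; 04 ⊕ 1F = 1B.
P[2]: T = E3, S = E(K, T) = 1E; 0C ⊕ 1E = 12.
P[3]: T = E4, S = E(K, T) = 19; 09 ⊕ 19 = 10.
P[4]: T = E5, S = E(K, T) = 18; 13 ⊕ 18 = 0B.

P[1] = 1B, P[2] = 12, P[3] = 10, P[4] = 0B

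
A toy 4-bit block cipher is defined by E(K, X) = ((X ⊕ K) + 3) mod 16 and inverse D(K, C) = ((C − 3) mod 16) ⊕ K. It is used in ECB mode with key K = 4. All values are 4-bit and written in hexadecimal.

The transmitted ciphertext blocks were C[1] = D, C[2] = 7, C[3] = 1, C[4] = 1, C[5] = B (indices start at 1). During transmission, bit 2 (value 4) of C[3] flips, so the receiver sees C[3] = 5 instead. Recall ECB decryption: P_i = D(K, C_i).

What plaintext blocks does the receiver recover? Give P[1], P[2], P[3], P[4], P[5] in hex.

P[1] = E, P[2] = 0, P[3] = 6, P[4] = A, P[5] = C

Only C[3] changed, to 5. In ECB, a change in C_i affects only P_i. Decrypting the received ciphertext:
P[1]: D(K, D) = E.
P[2]: D(K, 7) = 0.
P[3]: D(K, 5) = 6.
P[4]: D(K, 1) = A.
P[5]: D(K, B) = C.
Blocks that differ from the original plaintext: P[3].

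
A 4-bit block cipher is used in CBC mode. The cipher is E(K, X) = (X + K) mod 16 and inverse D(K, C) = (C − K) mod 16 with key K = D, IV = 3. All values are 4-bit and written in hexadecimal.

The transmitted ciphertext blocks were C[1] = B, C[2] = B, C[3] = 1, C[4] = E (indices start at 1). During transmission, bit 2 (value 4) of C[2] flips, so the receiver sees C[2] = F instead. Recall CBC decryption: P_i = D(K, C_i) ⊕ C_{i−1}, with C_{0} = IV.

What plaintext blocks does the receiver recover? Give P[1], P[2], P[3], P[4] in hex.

Only C[2] changed, to F. In CBC, a change in C_i garbles P_i and flips the same bit in P_{i+1}. Decrypting the received ciphertext:
P[1]: D(K, B) = E; E ⊕ 3 = D.
P[2]: D(K, F) = 2; 2 ⊕ B = 9.
P[3]: D(K, 1) = 4; 4 ⊕ F = B.
P[4]: D(K, E) = 1; 1 ⊕ 1 = 0.
Blocks that differ from the original plaintext: P[2], P[3].

P[1] = D, P[2] = 9, P[3] = B, P[4] = 0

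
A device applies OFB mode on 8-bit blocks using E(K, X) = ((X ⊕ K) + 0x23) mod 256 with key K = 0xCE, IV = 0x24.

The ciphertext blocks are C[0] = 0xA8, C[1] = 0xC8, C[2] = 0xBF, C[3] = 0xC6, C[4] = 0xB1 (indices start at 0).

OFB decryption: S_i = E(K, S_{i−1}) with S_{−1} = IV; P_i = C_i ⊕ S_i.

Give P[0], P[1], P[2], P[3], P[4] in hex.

P[0] = 0xA5, P[1] = 0x2E, P[2] = 0xF4, P[3] = 0x6E, P[4] = 0x38

P[0]: S = E(K, 0x24) = 0x0D; 0xA8 ⊕ 0x0D = 0xA5.
P[1]: S = E(K, 0x0D) = 0xE6; 0xC8 ⊕ 0xE6 = 0x2E.
P[2]: S = E(K, 0xE6) = 0x4B; 0xBF ⊕ 0x4B = 0xF4.
P[3]: S = E(K, 0x4B) = 0xA8; 0xC6 ⊕ 0xA8 = 0x6E.
P[4]: S = E(K, 0xA8) = 0x89; 0xB1 ⊕ 0x89 = 0x38.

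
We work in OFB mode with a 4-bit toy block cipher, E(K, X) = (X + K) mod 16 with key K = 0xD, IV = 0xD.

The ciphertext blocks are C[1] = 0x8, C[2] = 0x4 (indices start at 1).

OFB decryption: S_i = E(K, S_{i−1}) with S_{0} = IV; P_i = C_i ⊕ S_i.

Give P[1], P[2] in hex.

P[1]: S = E(K, 0xD) = 0xA; 0x8 ⊕ 0xA = 0x2.
P[2]: S = E(K, 0xA) = 0x7; 0x4 ⊕ 0x7 = 0x3.

P[1] = 0x2, P[2] = 0x3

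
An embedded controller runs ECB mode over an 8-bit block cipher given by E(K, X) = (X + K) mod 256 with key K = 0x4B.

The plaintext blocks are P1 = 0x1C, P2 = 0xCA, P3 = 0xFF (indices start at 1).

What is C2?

C2 = 0x15

ECB encryption: C_i = E(K, P_i).
C2: E(K, 0xCA) = 0x15.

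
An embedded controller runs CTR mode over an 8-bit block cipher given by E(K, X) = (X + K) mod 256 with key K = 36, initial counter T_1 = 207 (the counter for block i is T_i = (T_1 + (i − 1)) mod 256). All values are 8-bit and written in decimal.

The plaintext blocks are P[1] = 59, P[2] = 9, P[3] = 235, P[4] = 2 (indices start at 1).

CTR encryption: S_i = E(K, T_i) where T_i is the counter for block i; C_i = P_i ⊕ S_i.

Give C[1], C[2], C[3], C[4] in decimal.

C[1]: T = 207, S = E(K, T) = 243; 59 ⊕ 243 = 200.
C[2]: T = 208, S = E(K, T) = 244; 9 ⊕ 244 = 253.
C[3]: T = 209, S = E(K, T) = 245; 235 ⊕ 245 = 30.
C[4]: T = 210, S = E(K, T) = 246; 2 ⊕ 246 = 244.

C[1] = 200, C[2] = 253, C[3] = 30, C[4] = 244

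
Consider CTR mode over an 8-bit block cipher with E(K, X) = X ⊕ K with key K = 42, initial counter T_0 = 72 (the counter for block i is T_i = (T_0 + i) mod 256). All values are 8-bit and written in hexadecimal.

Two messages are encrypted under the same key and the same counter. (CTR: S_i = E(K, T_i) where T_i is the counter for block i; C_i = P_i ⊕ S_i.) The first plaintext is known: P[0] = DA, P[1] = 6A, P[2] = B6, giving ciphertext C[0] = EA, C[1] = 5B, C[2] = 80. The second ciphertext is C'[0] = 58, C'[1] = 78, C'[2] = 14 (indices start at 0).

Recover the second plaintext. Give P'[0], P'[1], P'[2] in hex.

In CTR with a reused counter, both messages share the same keystream S_i, so C_i ⊕ C'_i = P_i ⊕ P'_i and thus P'_i = P_i ⊕ C_i ⊕ C'_i.
P'[0]: DA ⊕ EA ⊕ 58 = 68.
P'[1]: 6A ⊕ 5B ⊕ 78 = 49.
P'[2]: B6 ⊕ 80 ⊕ 14 = 22.

P'[0] = 68, P'[1] = 49, P'[2] = 22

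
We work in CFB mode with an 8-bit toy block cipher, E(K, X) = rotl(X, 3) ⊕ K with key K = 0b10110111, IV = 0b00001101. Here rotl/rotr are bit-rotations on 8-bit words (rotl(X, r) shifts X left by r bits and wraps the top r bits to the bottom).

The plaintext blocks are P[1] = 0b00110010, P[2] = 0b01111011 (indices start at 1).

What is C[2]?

C[2] = 0b10100011

CFB encryption: C_i = P_i ⊕ E(K, C_{i−1}), with C_{0} = IV.
C[1]: E(K, 0b00001101) = 0b11011111; 0b00110010 ⊕ 0b11011111 = 0b11101101.
C[2]: E(K, 0b11101101) = 0b11011000; 0b01111011 ⊕ 0b11011000 = 0b10100011.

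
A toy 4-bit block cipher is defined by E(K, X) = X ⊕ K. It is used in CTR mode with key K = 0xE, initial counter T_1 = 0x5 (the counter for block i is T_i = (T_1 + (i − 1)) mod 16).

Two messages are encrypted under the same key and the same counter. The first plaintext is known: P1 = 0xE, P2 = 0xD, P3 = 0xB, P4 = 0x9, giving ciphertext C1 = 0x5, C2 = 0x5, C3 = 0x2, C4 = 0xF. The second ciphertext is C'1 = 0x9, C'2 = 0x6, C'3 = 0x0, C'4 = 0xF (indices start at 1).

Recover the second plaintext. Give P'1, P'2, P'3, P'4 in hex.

P'1 = 0x2, P'2 = 0xE, P'3 = 0x9, P'4 = 0x9

In CTR with a reused counter, both messages share the same keystream S_i, so C_i ⊕ C'_i = P_i ⊕ P'_i and thus P'_i = P_i ⊕ C_i ⊕ C'_i.
P'1: 0xE ⊕ 0x5 ⊕ 0x9 = 0x2.
P'2: 0xD ⊕ 0x5 ⊕ 0x6 = 0xE.
P'3: 0xB ⊕ 0x2 ⊕ 0x0 = 0x9.
P'4: 0x9 ⊕ 0xF ⊕ 0xF = 0x9.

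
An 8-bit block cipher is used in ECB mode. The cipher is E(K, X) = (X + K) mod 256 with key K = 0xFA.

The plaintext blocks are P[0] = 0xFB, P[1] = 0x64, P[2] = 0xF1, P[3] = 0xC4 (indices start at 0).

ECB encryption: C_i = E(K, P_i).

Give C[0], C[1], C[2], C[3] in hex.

C[0]: E(K, 0xFB) = 0xF5.
C[1]: E(K, 0x64) = 0x5E.
C[2]: E(K, 0xF1) = 0xEB.
C[3]: E(K, 0xC4) = 0xBE.

C[0] = 0xF5, C[1] = 0x5E, C[2] = 0xEB, C[3] = 0xBE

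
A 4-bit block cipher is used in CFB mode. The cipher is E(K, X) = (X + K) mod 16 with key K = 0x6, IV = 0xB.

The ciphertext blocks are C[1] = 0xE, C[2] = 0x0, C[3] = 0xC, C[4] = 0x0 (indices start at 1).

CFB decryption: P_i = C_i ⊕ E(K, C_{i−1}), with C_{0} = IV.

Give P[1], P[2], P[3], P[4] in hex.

P[1] = 0xF, P[2] = 0x4, P[3] = 0xA, P[4] = 0x2

P[1]: E(K, 0xB) = 0x1; 0xE ⊕ 0x1 = 0xF.
P[2]: E(K, 0xE) = 0x4; 0x0 ⊕ 0x4 = 0x4.
P[3]: E(K, 0x0) = 0x6; 0xC ⊕ 0x6 = 0xA.
P[4]: E(K, 0xC) = 0x2; 0x0 ⊕ 0x2 = 0x2.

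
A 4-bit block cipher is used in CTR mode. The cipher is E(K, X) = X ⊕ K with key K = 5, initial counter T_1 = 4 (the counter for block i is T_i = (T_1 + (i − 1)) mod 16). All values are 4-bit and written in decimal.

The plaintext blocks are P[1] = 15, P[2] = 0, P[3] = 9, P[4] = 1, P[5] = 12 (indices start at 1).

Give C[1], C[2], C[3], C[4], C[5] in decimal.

C[1] = 14, C[2] = 0, C[3] = 10, C[4] = 3, C[5] = 1

CTR encryption: S_i = E(K, T_i) where T_i is the counter for block i; C_i = P_i ⊕ S_i.
C[1]: T = 4, S = E(K, T) = 1; 15 ⊕ 1 = 14.
C[2]: T = 5, S = E(K, T) = 0; 0 ⊕ 0 = 0.
C[3]: T = 6, S = E(K, T) = 3; 9 ⊕ 3 = 10.
C[4]: T = 7, S = E(K, T) = 2; 1 ⊕ 2 = 3.
C[5]: T = 8, S = E(K, T) = 13; 12 ⊕ 13 = 1.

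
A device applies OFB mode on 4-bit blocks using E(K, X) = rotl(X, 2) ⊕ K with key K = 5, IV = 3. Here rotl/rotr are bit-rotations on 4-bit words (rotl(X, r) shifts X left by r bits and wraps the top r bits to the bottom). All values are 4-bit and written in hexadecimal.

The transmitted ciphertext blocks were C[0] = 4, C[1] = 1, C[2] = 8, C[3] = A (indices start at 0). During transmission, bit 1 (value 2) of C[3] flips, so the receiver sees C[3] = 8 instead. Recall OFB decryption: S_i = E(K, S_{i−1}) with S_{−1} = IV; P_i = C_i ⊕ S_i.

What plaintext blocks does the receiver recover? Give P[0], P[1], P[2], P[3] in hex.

P[0] = D, P[1] = 2, P[2] = 1, P[3] = B

Only C[3] changed, to 8. In OFB, a change in C_i flips the same bit in P_i only; the keystream is unaffected. Decrypting the received ciphertext:
P[0]: S = E(K, 3) = 9; 4 ⊕ 9 = D.
P[1]: S = E(K, 9) = 3; 1 ⊕ 3 = 2.
P[2]: S = E(K, 3) = 9; 8 ⊕ 9 = 1.
P[3]: S = E(K, 9) = 3; 8 ⊕ 3 = B.
Blocks that differ from the original plaintext: P[3].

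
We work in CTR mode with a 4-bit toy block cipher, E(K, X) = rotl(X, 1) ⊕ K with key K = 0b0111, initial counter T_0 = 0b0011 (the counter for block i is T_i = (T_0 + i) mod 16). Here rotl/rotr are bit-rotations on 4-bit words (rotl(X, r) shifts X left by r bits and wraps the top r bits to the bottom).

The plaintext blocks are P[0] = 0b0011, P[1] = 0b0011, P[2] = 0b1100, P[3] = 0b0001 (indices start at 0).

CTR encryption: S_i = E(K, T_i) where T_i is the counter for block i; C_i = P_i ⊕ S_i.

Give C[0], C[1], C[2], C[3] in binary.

C[0] = 0b0010, C[1] = 0b1100, C[2] = 0b0001, C[3] = 0b1010

C[0]: T = 0b0011, S = E(K, T) = 0b0001; 0b0011 ⊕ 0b0001 = 0b0010.
C[1]: T = 0b0100, S = E(K, T) = 0b1111; 0b0011 ⊕ 0b1111 = 0b1100.
C[2]: T = 0b0101, S = E(K, T) = 0b1101; 0b1100 ⊕ 0b1101 = 0b0001.
C[3]: T = 0b0110, S = E(K, T) = 0b1011; 0b0001 ⊕ 0b1011 = 0b1010.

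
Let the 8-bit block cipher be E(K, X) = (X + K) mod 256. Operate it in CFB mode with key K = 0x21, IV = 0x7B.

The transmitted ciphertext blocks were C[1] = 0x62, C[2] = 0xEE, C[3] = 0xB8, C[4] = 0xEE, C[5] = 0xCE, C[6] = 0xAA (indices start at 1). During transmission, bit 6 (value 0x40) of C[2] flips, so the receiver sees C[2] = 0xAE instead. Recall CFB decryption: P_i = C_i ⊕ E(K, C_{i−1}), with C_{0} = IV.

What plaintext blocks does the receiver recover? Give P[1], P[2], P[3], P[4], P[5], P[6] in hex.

Only C[2] changed, to 0xAE. In CFB, a change in C_i flips the same bit in P_i and garbles P_{i+1}. Decrypting the received ciphertext:
P[1]: E(K, 0x7B) = 0x9C; 0x62 ⊕ 0x9C = 0xFE.
P[2]: E(K, 0x62) = 0x83; 0xAE ⊕ 0x83 = 0x2D.
P[3]: E(K, 0xAE) = 0xCF; 0xB8 ⊕ 0xCF = 0x77.
P[4]: E(K, 0xB8) = 0xD9; 0xEE ⊕ 0xD9 = 0x37.
P[5]: E(K, 0xEE) = 0x0F; 0xCE ⊕ 0x0F = 0xC1.
P[6]: E(K, 0xCE) = 0xEF; 0xAA ⊕ 0xEF = 0x45.
Blocks that differ from the original plaintext: P[2], P[3].

P[1] = 0xFE, P[2] = 0x2D, P[3] = 0x77, P[4] = 0x37, P[5] = 0xC1, P[6] = 0x45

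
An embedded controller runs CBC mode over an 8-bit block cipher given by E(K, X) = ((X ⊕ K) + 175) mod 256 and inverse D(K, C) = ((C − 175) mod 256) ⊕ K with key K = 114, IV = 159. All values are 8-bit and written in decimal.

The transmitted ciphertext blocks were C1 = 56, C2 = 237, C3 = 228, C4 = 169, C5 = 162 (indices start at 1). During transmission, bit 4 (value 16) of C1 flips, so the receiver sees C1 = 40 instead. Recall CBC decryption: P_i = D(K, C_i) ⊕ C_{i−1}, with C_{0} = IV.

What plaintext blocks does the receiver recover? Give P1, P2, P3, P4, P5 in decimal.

P1 = 148, P2 = 100, P3 = 170, P4 = 108, P5 = 40

Only C1 changed, to 40. In CBC, a change in C_i garbles P_i and flips the same bit in P_{i+1}. Decrypting the received ciphertext:
P1: D(K, 40) = 11; 11 ⊕ 159 = 148.
P2: D(K, 237) = 76; 76 ⊕ 40 = 100.
P3: D(K, 228) = 71; 71 ⊕ 237 = 170.
P4: D(K, 169) = 136; 136 ⊕ 228 = 108.
P5: D(K, 162) = 129; 129 ⊕ 169 = 40.
Blocks that differ from the original plaintext: P1, P2.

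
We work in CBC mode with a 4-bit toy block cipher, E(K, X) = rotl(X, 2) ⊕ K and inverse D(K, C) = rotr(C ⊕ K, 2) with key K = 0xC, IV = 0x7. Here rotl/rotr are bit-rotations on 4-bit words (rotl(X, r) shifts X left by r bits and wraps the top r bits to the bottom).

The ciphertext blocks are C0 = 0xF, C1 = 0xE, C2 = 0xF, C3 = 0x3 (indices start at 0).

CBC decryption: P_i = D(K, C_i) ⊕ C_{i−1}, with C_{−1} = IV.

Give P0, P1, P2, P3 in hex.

P0 = 0xB, P1 = 0x7, P2 = 0x2, P3 = 0x0

P0: D(K, 0xF) = 0xC; 0xC ⊕ 0x7 = 0xB.
P1: D(K, 0xE) = 0x8; 0x8 ⊕ 0xF = 0x7.
P2: D(K, 0xF) = 0xC; 0xC ⊕ 0xE = 0x2.
P3: D(K, 0x3) = 0xF; 0xF ⊕ 0xF = 0x0.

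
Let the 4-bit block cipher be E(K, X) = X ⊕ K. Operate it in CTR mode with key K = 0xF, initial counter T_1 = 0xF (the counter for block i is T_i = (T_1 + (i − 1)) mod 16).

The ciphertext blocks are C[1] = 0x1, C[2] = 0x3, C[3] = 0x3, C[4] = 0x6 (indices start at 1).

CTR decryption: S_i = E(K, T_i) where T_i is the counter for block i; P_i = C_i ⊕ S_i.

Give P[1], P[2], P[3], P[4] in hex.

P[1] = 0x1, P[2] = 0xC, P[3] = 0xD, P[4] = 0xB

P[1]: T = 0xF, S = E(K, T) = 0x0; 0x1 ⊕ 0x0 = 0x1.
P[2]: T = 0x0, S = E(K, T) = 0xF; 0x3 ⊕ 0xF = 0xC.
P[3]: T = 0x1, S = E(K, T) = 0xE; 0x3 ⊕ 0xE = 0xD.
P[4]: T = 0x2, S = E(K, T) = 0xD; 0x6 ⊕ 0xD = 0xB.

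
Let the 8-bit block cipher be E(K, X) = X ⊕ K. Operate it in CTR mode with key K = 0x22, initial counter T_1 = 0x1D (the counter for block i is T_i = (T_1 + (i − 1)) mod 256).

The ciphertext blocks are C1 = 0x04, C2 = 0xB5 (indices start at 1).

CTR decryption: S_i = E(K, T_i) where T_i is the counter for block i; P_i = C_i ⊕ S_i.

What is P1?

P1 = 0x3B

P1: T = 0x1D, S = E(K, T) = 0x3F; 0x04 ⊕ 0x3F = 0x3B.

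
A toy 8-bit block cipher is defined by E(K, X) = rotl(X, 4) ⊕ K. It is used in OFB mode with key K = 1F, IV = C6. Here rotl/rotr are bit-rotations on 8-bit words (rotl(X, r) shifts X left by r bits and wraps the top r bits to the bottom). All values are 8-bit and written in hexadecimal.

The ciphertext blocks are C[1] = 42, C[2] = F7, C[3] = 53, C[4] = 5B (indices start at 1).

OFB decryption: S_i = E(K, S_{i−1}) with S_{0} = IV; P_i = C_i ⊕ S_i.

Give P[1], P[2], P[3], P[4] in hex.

P[1]: S = E(K, C6) = 73; 42 ⊕ 73 = 31.
P[2]: S = E(K, 73) = 28; F7 ⊕ 28 = DF.
P[3]: S = E(K, 28) = 9D; 53 ⊕ 9D = CE.
P[4]: S = E(K, 9D) = C6; 5B ⊕ C6 = 9D.

P[1] = 31, P[2] = DF, P[3] = CE, P[4] = 9D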